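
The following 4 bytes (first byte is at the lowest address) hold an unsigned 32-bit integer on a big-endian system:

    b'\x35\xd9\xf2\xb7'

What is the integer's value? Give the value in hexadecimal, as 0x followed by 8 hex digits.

0x35D9F2B7

In big-endian order the high byte comes first in memory.
The bytes are already most-significant first: 0x35D9F2B7.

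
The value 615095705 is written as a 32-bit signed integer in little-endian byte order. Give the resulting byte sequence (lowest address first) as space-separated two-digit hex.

615095705 in hexadecimal, padded to 32 bits, is 0x24A99D99.
Split into bytes (most-significant first): 24 A9 9D 99.
In little-endian order the low byte comes first in memory.
So at ascending addresses the bytes are 99 9D A9 24.

99 9D A9 24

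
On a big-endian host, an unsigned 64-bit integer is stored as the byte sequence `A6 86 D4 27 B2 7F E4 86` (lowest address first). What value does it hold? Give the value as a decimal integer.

11999511524138804358

In big-endian order the high byte comes first in memory.
The bytes are already most-significant first: 0xA686D427B27FE486.
0xA686D427B27FE486 = 11999511524138804358.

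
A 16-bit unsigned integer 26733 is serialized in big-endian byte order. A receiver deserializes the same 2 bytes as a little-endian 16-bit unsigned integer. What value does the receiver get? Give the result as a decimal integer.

26733 in 16-bit hexadecimal is 0x686D.
Stored big-endian, the bytes at ascending addresses are 68 6D.
Read back as little-endian, the first byte is least significant, giving 0x6D68.
0x6D68 = 28008.

28008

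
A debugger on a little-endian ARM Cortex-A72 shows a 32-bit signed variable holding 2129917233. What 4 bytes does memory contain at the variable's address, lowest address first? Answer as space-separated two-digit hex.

2129917233 in hexadecimal, padded to 32 bits, is 0x7EF3F531.
Split into bytes (most-significant first): 7E F3 F5 31.
Little-endian: lowest address holds the least-significant byte.
So at ascending addresses the bytes are 31 F5 F3 7E.

31 F5 F3 7E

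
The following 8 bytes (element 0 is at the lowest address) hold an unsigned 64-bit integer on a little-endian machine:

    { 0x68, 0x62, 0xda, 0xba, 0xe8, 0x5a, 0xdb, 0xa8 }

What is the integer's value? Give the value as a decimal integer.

12167418773885313640

Little-endian stores the least-significant byte at the lowest address.
Reassemble most-significant byte first: A8 DB 5A E8 BA DA 62 68 → 0xA8DB5AE8BADA6268.
0xA8DB5AE8BADA6268 = 12167418773885313640.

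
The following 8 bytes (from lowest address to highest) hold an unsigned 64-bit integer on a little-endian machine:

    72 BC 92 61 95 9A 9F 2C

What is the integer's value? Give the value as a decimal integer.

3215458625343634546

In little-endian order the low byte comes first in memory.
Reassemble most-significant byte first: 2C 9F 9A 95 61 92 BC 72 → 0x2C9F9A956192BC72.
0x2C9F9A956192BC72 = 3215458625343634546.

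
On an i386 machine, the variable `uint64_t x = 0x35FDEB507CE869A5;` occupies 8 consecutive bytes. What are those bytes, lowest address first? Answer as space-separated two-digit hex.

A5 69 E8 7C 50 EB FD 35

Split into bytes (most-significant first): 35 FD EB 50 7C E8 69 A5.
In little-endian order the low byte comes first in memory.
So at ascending addresses the bytes are A5 69 E8 7C 50 EB FD 35.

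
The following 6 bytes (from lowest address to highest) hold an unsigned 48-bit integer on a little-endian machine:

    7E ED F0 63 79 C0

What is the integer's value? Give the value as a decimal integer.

211627600309630

In little-endian order the low byte comes first in memory.
Reassemble most-significant byte first: C0 79 63 F0 ED 7E → 0xC07963F0ED7E.
0xC07963F0ED7E = 211627600309630.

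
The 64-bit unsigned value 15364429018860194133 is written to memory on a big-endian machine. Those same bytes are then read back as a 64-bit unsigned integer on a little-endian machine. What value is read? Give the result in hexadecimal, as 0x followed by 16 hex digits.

0x5589DDD5C96A39D5

15364429018860194133 in 64-bit hexadecimal is 0xD5396AC9D5DD8955.
Stored big-endian, the bytes at ascending addresses are D5 39 6A C9 D5 DD 89 55.
Read back as little-endian, the first byte is least significant, giving 0x5589DDD5C96A39D5.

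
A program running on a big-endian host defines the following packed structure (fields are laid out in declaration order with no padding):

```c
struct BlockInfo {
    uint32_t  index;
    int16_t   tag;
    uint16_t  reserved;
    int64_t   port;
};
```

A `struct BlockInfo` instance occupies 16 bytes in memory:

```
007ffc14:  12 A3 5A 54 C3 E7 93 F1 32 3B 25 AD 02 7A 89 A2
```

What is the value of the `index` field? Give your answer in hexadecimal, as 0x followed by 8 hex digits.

`index` is the first field, at byte offset 0, occupying 4 bytes.
Bytes at offsets 0..3: 12 A3 5A 54.
Big-endian: lowest address holds the most-significant byte.
The bytes are already most-significant first: 0x12A35A54.

0x12A35A54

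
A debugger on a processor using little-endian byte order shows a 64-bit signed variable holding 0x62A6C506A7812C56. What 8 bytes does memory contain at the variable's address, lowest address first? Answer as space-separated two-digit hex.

Split into bytes (most-significant first): 62 A6 C5 06 A7 81 2C 56.
Little-endian stores the least-significant byte at the lowest address.
So at ascending addresses the bytes are 56 2C 81 A7 06 C5 A6 62.

56 2C 81 A7 06 C5 A6 62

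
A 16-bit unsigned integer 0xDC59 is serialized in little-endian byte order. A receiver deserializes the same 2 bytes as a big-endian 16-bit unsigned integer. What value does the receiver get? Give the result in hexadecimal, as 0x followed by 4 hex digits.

Stored little-endian, the bytes at ascending addresses are 59 DC.
Read back as big-endian, the last byte is least significant, giving 0x59DC.

0x59DC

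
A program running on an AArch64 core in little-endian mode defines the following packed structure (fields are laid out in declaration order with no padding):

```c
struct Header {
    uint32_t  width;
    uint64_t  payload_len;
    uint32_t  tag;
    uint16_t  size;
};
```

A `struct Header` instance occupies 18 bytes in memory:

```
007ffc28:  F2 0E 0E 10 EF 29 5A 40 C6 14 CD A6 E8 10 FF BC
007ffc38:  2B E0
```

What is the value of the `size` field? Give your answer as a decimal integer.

`size` follows `width` (4 B), `payload_len` (8 B), `tag` (4 B), so it starts at offset 4 + 8 + 4 = 16 and occupies 2 bytes.
Bytes at offsets 16..17: 2B E0.
In little-endian order the low byte comes first in memory.
Reassemble most-significant byte first: E0 2B → 0xE02B.
0xE02B = 57387.

57387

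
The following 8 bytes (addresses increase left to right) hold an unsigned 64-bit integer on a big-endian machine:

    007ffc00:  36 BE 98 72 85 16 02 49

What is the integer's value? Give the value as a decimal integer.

In big-endian order the high byte comes first in memory.
The bytes are already most-significant first: 0x36BE987285160249.
0x36BE987285160249 = 3944757941249638985.

3944757941249638985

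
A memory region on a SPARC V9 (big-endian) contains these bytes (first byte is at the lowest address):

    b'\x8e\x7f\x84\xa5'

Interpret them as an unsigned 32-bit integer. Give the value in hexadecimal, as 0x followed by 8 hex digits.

0x8E7F84A5

In big-endian order the high byte comes first in memory.
The bytes are already most-significant first: 0x8E7F84A5.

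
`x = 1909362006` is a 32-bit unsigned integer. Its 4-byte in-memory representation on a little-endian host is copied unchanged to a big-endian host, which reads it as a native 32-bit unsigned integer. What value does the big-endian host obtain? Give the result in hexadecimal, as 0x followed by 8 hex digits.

0x568DCE71

1909362006 in 32-bit hexadecimal is 0x71CE8D56.
Stored little-endian, the bytes at ascending addresses are 56 8D CE 71.
Read back as big-endian, the last byte is least significant, giving 0x568DCE71.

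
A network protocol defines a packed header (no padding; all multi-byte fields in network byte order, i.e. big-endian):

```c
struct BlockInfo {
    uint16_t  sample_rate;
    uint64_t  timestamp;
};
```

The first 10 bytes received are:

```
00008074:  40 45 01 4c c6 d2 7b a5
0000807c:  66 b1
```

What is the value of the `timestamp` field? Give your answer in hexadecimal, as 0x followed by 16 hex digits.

0x014CC6D27BA566B1

`timestamp` follows `sample_rate` (2 bytes), so it starts at byte offset 2 and occupies 8 bytes.
Bytes at offsets 2..9: 01 4C C6 D2 7B A5 66 B1.
In big-endian order the high byte comes first in memory.
The bytes are already most-significant first: 0x014CC6D27BA566B1.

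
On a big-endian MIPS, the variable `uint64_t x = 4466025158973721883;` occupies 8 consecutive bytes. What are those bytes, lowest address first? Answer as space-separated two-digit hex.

4466025158973721883 in hexadecimal, padded to 64 bits, is 0x3DFA823856960D1B.
Split into bytes (most-significant first): 3D FA 82 38 56 96 0D 1B.
Big-endian stores the most-significant byte at the lowest address.
So the memory order matches the most-significant-first order: 3D FA 82 38 56 96 0D 1B.

3D FA 82 38 56 96 0D 1B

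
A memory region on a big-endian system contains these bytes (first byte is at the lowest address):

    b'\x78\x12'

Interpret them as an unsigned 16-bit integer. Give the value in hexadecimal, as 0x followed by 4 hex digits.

In big-endian order the high byte comes first in memory.
The bytes are already most-significant first: 0x7812.

0x7812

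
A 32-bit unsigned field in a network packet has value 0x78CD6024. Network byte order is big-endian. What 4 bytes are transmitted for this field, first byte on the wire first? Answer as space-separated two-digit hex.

78 CD 60 24

Split into bytes (most-significant first): 78 CD 60 24.
Big-endian: lowest address holds the most-significant byte.
So the memory order matches the most-significant-first order: 78 CD 60 24.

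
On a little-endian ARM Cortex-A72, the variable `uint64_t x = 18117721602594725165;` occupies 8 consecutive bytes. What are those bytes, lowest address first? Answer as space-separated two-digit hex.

18117721602594725165 in hexadecimal, padded to 64 bits, is 0xFB6F13CE46145D2D.
Split into bytes (most-significant first): FB 6F 13 CE 46 14 5D 2D.
Little-endian: lowest address holds the least-significant byte.
So at ascending addresses the bytes are 2D 5D 14 46 CE 13 6F FB.

2D 5D 14 46 CE 13 6F FB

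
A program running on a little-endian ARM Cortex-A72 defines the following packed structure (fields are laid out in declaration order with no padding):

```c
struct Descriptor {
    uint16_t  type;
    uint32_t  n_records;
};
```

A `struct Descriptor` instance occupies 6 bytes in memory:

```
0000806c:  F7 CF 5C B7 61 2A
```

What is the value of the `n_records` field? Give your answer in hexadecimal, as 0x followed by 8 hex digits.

`n_records` follows `type` (2 bytes), so it starts at byte offset 2 and occupies 4 bytes.
Bytes at offsets 2..5: 5C B7 61 2A.
In little-endian order the low byte comes first in memory.
Reassemble most-significant byte first: 2A 61 B7 5C → 0x2A61B75C.

0x2A61B75C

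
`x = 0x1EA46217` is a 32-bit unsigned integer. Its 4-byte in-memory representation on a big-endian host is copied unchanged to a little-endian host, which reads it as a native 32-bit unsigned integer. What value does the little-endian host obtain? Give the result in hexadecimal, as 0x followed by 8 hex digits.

Stored big-endian, the bytes at ascending addresses are 1E A4 62 17.
Read back as little-endian, the first byte is least significant, giving 0x1762A41E.

0x1762A41E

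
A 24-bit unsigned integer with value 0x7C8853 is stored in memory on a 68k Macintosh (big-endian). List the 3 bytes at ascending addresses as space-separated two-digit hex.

7C 88 53

Split into bytes (most-significant first): 7C 88 53.
Big-endian stores the most-significant byte at the lowest address.
So the memory order matches the most-significant-first order: 7C 88 53.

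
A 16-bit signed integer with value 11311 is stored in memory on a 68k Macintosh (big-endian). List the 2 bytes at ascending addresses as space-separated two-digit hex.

2C 2F

11311 in hexadecimal, padded to 16 bits, is 0x2C2F.
Split into bytes (most-significant first): 2C 2F.
Big-endian: lowest address holds the most-significant byte.
So the memory order matches the most-significant-first order: 2C 2F.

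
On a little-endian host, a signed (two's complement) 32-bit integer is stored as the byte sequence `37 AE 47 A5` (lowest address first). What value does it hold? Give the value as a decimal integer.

Little-endian stores the least-significant byte at the lowest address.
Reassemble most-significant byte first: A5 47 AE 37 → 0xA547AE37.
Top bit is set, so as a signed 32-bit value this is 0xA547AE37 − 2^32 = -1522029001.

-1522029001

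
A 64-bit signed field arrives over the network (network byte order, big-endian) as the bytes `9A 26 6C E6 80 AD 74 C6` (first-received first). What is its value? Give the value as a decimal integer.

-7339058805496515386

In big-endian order the high byte comes first in memory.
The bytes are already most-significant first: 0x9A266CE680AD74C6.
Top bit is set, so as a signed 64-bit value this is 0x9A266CE680AD74C6 − 2^64 = -7339058805496515386.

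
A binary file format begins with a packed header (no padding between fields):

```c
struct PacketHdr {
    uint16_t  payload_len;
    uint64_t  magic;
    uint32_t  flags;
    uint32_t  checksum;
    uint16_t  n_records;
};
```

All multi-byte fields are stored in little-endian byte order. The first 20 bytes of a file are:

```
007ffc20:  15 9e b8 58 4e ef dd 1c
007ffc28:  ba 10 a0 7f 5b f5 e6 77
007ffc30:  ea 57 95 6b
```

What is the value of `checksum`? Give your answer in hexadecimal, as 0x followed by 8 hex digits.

0x57EA77E6

`checksum` follows `payload_len` (2 B), `magic` (8 B), `flags` (4 B), so it starts at offset 2 + 8 + 4 = 14 and occupies 4 bytes.
Bytes at offsets 14..17: E6 77 EA 57.
In little-endian order the low byte comes first in memory.
Reassemble most-significant byte first: 57 EA 77 E6 → 0x57EA77E6.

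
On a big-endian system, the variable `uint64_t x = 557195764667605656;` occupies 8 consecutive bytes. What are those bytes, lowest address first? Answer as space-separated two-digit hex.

557195764667605656 in hexadecimal, padded to 64 bits, is 0x07BB8E98875D6298.
Split into bytes (most-significant first): 07 BB 8E 98 87 5D 62 98.
Big-endian: lowest address holds the most-significant byte.
So the memory order matches the most-significant-first order: 07 BB 8E 98 87 5D 62 98.

07 BB 8E 98 87 5D 62 98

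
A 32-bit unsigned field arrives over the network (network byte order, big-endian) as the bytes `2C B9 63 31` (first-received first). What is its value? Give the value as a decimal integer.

750347057

Big-endian: lowest address holds the most-significant byte.
The bytes are already most-significant first: 0x2CB96331.
0x2CB96331 = 750347057.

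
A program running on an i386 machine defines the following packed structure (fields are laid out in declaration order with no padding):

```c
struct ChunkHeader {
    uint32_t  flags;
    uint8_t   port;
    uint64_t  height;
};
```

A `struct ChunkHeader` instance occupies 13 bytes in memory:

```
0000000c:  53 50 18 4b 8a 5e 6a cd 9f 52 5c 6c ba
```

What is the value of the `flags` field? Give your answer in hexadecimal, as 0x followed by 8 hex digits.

`flags` is the first field, at byte offset 0, occupying 4 bytes.
Bytes at offsets 0..3: 53 50 18 4B.
Little-endian: lowest address holds the least-significant byte.
Reassemble most-significant byte first: 4B 18 50 53 → 0x4B185053.

0x4B185053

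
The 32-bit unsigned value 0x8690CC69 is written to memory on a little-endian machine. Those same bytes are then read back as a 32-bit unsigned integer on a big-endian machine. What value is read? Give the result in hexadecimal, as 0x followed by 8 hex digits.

0x69CC9086

Stored little-endian, the bytes at ascending addresses are 69 CC 90 86.
Read back as big-endian, the last byte is least significant, giving 0x69CC9086.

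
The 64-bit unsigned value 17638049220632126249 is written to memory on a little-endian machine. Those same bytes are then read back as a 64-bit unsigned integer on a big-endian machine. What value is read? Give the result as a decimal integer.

17638049220632126249 in 64-bit hexadecimal is 0xF4C6F050D6A22329.
Stored little-endian, the bytes at ascending addresses are 29 23 A2 D6 50 F0 C6 F4.
Read back as big-endian, the last byte is least significant, giving 0x2923A2D650F0C6F4.
0x2923A2D650F0C6F4 = 2964392021104576244.

2964392021104576244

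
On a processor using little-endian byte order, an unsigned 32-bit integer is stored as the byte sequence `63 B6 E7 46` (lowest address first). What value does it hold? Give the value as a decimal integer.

1189590627

Little-endian stores the least-significant byte at the lowest address.
Reassemble most-significant byte first: 46 E7 B6 63 → 0x46E7B663.
0x46E7B663 = 1189590627.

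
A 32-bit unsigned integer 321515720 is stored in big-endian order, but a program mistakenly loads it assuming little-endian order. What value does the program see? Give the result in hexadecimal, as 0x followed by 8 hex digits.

0xC8F02913

321515720 in 32-bit hexadecimal is 0x1329F0C8.
Stored big-endian, the bytes at ascending addresses are 13 29 F0 C8.
Read back as little-endian, the first byte is least significant, giving 0xC8F02913.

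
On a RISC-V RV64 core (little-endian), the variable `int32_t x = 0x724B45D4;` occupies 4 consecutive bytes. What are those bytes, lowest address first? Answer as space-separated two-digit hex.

D4 45 4B 72

Split into bytes (most-significant first): 72 4B 45 D4.
Little-endian: lowest address holds the least-significant byte.
So at ascending addresses the bytes are D4 45 4B 72.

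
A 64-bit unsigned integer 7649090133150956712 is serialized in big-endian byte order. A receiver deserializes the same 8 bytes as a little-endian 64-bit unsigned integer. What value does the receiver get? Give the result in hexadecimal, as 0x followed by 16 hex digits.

0xA87C6811F306276A

7649090133150956712 in 64-bit hexadecimal is 0x6A2706F311687CA8.
Stored big-endian, the bytes at ascending addresses are 6A 27 06 F3 11 68 7C A8.
Read back as little-endian, the first byte is least significant, giving 0xA87C6811F306276A.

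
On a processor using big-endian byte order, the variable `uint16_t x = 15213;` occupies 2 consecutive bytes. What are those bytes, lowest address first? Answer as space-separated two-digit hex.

15213 in hexadecimal, padded to 16 bits, is 0x3B6D.
Split into bytes (most-significant first): 3B 6D.
In big-endian order the high byte comes first in memory.
So the memory order matches the most-significant-first order: 3B 6D.

3B 6D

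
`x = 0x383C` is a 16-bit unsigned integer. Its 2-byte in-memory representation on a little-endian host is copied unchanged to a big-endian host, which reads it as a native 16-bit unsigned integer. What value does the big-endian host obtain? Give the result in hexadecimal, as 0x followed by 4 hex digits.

0x3C38

Stored little-endian, the bytes at ascending addresses are 3C 38.
Read back as big-endian, the last byte is least significant, giving 0x3C38.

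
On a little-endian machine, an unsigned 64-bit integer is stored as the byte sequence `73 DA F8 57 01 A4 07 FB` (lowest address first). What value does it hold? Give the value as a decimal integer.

Little-endian stores the least-significant byte at the lowest address.
Reassemble most-significant byte first: FB 07 A4 01 57 F8 DA 73 → 0xFB07A40157F8DA73.
0xFB07A40157F8DA73 = 18088606754034735731.

18088606754034735731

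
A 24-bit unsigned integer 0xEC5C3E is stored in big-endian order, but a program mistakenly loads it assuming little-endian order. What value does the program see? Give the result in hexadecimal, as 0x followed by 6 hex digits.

0x3E5CEC

Stored big-endian, the bytes at ascending addresses are EC 5C 3E.
Read back as little-endian, the first byte is least significant, giving 0x3E5CEC.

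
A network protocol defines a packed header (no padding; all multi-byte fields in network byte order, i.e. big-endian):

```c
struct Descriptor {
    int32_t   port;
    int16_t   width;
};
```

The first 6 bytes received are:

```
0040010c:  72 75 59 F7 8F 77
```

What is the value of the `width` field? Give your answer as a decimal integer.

`width` follows `port` (4 bytes), so it starts at byte offset 4 and occupies 2 bytes.
Bytes at offsets 4..5: 8F 77.
In big-endian order the high byte comes first in memory.
The bytes are already most-significant first: 0x8F77.
Top bit is set, so as a signed 16-bit value this is 0x8F77 − 2^16 = -28809.

-28809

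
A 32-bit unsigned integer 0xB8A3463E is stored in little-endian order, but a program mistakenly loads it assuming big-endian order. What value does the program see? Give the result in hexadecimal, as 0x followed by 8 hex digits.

0x3E46A3B8

Stored little-endian, the bytes at ascending addresses are 3E 46 A3 B8.
Read back as big-endian, the last byte is least significant, giving 0x3E46A3B8.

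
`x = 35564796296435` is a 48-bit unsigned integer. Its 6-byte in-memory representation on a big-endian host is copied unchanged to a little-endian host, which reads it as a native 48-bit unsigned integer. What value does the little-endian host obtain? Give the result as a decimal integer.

267988990384160

35564796296435 in 48-bit hexadecimal is 0x2058930CBCF3.
Stored big-endian, the bytes at ascending addresses are 20 58 93 0C BC F3.
Read back as little-endian, the first byte is least significant, giving 0xF3BC0C935820.
0xF3BC0C935820 = 267988990384160.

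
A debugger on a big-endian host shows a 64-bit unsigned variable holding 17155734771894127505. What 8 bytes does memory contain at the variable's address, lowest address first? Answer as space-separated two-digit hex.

EE 15 69 E1 4B 91 0B 91

17155734771894127505 in hexadecimal, padded to 64 bits, is 0xEE1569E14B910B91.
Split into bytes (most-significant first): EE 15 69 E1 4B 91 0B 91.
Big-endian stores the most-significant byte at the lowest address.
So the memory order matches the most-significant-first order: EE 15 69 E1 4B 91 0B 91.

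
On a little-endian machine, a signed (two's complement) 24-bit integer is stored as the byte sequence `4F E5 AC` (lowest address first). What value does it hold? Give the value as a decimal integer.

Little-endian stores the least-significant byte at the lowest address.
Reassemble most-significant byte first: AC E5 4F → 0xACE54F.
Top bit is set, so as a signed 24-bit value this is 0xACE54F − 2^24 = -5446321.

-5446321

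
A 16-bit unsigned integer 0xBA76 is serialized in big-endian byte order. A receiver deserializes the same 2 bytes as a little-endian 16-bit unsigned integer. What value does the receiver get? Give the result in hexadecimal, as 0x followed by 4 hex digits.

0x76BA

Stored big-endian, the bytes at ascending addresses are BA 76.
Read back as little-endian, the first byte is least significant, giving 0x76BA.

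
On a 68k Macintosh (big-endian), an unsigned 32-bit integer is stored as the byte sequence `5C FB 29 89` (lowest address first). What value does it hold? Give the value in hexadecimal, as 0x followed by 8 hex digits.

0x5CFB2989

Big-endian: lowest address holds the most-significant byte.
The bytes are already most-significant first: 0x5CFB2989.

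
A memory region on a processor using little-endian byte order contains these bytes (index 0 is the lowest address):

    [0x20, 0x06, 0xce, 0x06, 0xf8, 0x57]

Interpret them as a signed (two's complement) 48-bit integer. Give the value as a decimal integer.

96722777671200

Little-endian: lowest address holds the least-significant byte.
Reassemble most-significant byte first: 57 F8 06 CE 06 20 → 0x57F806CE0620.
0x57F806CE0620 = 96722777671200.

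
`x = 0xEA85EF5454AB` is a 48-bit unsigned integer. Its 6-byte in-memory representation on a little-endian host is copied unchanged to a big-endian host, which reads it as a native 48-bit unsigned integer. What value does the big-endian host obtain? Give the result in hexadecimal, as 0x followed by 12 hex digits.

0xAB5454EF85EA

Stored little-endian, the bytes at ascending addresses are AB 54 54 EF 85 EA.
Read back as big-endian, the last byte is least significant, giving 0xAB5454EF85EA.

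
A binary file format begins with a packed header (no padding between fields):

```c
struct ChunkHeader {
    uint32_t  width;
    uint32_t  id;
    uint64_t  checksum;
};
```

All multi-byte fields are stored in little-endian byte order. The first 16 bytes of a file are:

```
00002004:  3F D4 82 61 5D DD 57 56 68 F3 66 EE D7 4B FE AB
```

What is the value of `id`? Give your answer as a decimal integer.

1448598877

`id` follows `width` (4 bytes), so it starts at byte offset 4 and occupies 4 bytes.
Bytes at offsets 4..7: 5D DD 57 56.
Little-endian: lowest address holds the least-significant byte.
Reassemble most-significant byte first: 56 57 DD 5D → 0x5657DD5D.
0x5657DD5D = 1448598877.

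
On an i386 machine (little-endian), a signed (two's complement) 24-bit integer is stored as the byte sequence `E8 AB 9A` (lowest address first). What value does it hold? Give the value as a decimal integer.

In little-endian order the low byte comes first in memory.
Reassemble most-significant byte first: 9A AB E8 → 0x9AABE8.
Top bit is set, so as a signed 24-bit value this is 0x9AABE8 − 2^24 = -6640664.

-6640664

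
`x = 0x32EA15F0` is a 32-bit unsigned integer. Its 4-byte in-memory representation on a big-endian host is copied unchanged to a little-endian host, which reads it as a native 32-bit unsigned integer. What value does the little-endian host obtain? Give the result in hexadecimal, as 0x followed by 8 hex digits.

0xF015EA32

Stored big-endian, the bytes at ascending addresses are 32 EA 15 F0.
Read back as little-endian, the first byte is least significant, giving 0xF015EA32.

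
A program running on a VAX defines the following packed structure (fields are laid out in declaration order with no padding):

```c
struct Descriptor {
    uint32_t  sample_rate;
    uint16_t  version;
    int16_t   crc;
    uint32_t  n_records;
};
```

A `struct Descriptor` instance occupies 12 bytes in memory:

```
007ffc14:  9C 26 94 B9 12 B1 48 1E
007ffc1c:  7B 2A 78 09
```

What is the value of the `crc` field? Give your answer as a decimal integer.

`crc` follows `sample_rate` (4 B), `version` (2 B), so it starts at offset 4 + 2 = 6 and occupies 2 bytes.
Bytes at offsets 6..7: 48 1E.
In little-endian order the low byte comes first in memory.
Reassemble most-significant byte first: 1E 48 → 0x1E48.
0x1E48 = 7752.

7752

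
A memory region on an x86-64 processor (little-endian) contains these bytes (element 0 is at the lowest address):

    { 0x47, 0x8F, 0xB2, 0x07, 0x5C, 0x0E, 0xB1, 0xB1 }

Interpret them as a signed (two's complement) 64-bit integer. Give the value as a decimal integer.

Little-endian: lowest address holds the least-significant byte.
Reassemble most-significant byte first: B1 B1 0E 5C 07 B2 8F 47 → 0xB1B10E5C07B28F47.
Top bit is set, so as a signed 64-bit value this is 0xB1B10E5C07B28F47 − 2^64 = -5642713069689598137.

-5642713069689598137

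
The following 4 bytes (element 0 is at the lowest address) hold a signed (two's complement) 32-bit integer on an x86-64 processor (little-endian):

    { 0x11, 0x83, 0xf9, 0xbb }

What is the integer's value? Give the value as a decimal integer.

-1141275887

Little-endian: lowest address holds the least-significant byte.
Reassemble most-significant byte first: BB F9 83 11 → 0xBBF98311.
Top bit is set, so as a signed 32-bit value this is 0xBBF98311 − 2^32 = -1141275887.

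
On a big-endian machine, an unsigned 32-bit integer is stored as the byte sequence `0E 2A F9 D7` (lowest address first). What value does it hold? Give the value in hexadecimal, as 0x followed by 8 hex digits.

0x0E2AF9D7

Big-endian: lowest address holds the most-significant byte.
The bytes are already most-significant first: 0x0E2AF9D7.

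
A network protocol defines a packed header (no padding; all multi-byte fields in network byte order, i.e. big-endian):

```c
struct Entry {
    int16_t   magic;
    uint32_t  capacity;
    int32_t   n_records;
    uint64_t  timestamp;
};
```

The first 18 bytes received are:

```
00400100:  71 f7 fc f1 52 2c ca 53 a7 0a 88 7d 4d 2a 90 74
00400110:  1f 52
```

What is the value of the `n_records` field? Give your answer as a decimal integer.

-900487414

`n_records` follows `magic` (2 B), `capacity` (4 B), so it starts at offset 2 + 4 = 6 and occupies 4 bytes.
Bytes at offsets 6..9: CA 53 A7 0A.
Big-endian stores the most-significant byte at the lowest address.
The bytes are already most-significant first: 0xCA53A70A.
Top bit is set, so as a signed 32-bit value this is 0xCA53A70A − 2^32 = -900487414.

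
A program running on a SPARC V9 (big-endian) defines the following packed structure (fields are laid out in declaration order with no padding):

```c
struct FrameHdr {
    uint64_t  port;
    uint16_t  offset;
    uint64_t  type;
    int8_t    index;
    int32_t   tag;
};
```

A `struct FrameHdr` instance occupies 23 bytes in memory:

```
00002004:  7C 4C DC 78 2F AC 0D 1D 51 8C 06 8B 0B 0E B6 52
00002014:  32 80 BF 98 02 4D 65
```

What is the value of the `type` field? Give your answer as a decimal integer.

`type` follows `port` (8 B), `offset` (2 B), so it starts at offset 8 + 2 = 10 and occupies 8 bytes.
Bytes at offsets 10..17: 06 8B 0B 0E B6 52 32 80.
Big-endian stores the most-significant byte at the lowest address.
The bytes are already most-significant first: 0x068B0B0EB6523280.
0x068B0B0EB6523280 = 471482743806636672.

471482743806636672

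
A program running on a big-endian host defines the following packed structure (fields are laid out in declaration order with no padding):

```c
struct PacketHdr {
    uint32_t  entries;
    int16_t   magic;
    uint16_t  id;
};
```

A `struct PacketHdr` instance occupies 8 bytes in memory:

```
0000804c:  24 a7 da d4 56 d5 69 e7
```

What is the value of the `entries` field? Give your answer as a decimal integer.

`entries` is the first field, at byte offset 0, occupying 4 bytes.
Bytes at offsets 0..3: 24 A7 DA D4.
Big-endian stores the most-significant byte at the lowest address.
The bytes are already most-significant first: 0x24A7DAD4.
0x24A7DAD4 = 614980308.

614980308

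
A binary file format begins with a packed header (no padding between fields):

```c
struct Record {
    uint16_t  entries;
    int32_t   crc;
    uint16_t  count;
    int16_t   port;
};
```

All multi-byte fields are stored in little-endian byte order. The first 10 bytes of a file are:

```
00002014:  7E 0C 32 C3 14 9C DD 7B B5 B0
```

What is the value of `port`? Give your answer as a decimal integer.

-20299

`port` follows `entries` (2 B), `crc` (4 B), `count` (2 B), so it starts at offset 2 + 4 + 2 = 8 and occupies 2 bytes.
Bytes at offsets 8..9: B5 B0.
In little-endian order the low byte comes first in memory.
Reassemble most-significant byte first: B0 B5 → 0xB0B5.
Top bit is set, so as a signed 16-bit value this is 0xB0B5 − 2^16 = -20299.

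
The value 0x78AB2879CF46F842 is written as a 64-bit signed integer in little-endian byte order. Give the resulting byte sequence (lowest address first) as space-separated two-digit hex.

42 F8 46 CF 79 28 AB 78

Split into bytes (most-significant first): 78 AB 28 79 CF 46 F8 42.
In little-endian order the low byte comes first in memory.
So at ascending addresses the bytes are 42 F8 46 CF 79 28 AB 78.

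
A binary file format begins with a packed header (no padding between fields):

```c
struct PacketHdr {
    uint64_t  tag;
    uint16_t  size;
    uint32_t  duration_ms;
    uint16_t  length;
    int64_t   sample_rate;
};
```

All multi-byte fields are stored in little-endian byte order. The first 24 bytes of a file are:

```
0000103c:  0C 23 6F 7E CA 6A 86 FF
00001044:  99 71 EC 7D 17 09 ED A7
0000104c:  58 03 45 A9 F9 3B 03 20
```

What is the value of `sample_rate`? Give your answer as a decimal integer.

`sample_rate` follows `tag` (8 B), `size` (2 B), `duration_ms` (4 B), `length` (2 B), so it starts at offset 8 + 2 + 4 + 2 = 16 and occupies 8 bytes.
Bytes at offsets 16..23: 58 03 45 A9 F9 3B 03 20.
Little-endian: lowest address holds the least-significant byte.
Reassemble most-significant byte first: 20 03 3B F9 A9 45 03 58 → 0x20033BF9A9450358.
0x20033BF9A9450358 = 2306753377616593752.

2306753377616593752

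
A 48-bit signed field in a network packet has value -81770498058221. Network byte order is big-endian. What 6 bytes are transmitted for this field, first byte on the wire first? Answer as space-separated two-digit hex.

B5 A1 52 82 98 13

Two's complement of -81770498058221 in 48 bits: 81770498058221 = 0x4A5EAD7D67ED; invert → 0xB5A152829812; add 1 → 0xB5A152829813.
Split into bytes (most-significant first): B5 A1 52 82 98 13.
Big-endian stores the most-significant byte at the lowest address.
So the memory order matches the most-significant-first order: B5 A1 52 82 98 13.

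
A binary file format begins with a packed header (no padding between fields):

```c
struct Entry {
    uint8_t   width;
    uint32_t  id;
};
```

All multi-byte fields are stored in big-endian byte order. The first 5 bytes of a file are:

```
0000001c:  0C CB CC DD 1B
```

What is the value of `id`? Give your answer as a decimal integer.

`id` follows `width` (1 byte), so it starts at byte offset 1 and occupies 4 bytes.
Bytes at offsets 1..4: CB CC DD 1B.
Big-endian: lowest address holds the most-significant byte.
The bytes are already most-significant first: 0xCBCCDD1B.
0xCBCCDD1B = 3419200795.

3419200795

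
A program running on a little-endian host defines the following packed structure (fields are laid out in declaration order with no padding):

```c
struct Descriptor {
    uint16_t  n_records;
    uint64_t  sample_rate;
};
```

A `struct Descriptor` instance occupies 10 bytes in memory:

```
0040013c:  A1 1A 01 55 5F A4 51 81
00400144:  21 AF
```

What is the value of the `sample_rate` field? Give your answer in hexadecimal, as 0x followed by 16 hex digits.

`sample_rate` follows `n_records` (2 bytes), so it starts at byte offset 2 and occupies 8 bytes.
Bytes at offsets 2..9: 01 55 5F A4 51 81 21 AF.
In little-endian order the low byte comes first in memory.
Reassemble most-significant byte first: AF 21 81 51 A4 5F 55 01 → 0xAF218151A45F5501.

0xAF218151A45F5501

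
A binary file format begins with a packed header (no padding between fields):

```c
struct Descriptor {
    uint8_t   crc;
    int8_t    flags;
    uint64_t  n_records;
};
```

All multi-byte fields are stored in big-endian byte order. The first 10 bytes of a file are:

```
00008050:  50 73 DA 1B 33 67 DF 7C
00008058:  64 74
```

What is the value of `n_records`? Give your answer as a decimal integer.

`n_records` follows `crc` (1 B), `flags` (1 B), so it starts at offset 1 + 1 = 2 and occupies 8 bytes.
Bytes at offsets 2..9: DA 1B 33 67 DF 7C 64 74.
In big-endian order the high byte comes first in memory.
The bytes are already most-significant first: 0xDA1B3367DF7C6474.
0xDA1B3367DF7C6474 = 15716211845863597172.

15716211845863597172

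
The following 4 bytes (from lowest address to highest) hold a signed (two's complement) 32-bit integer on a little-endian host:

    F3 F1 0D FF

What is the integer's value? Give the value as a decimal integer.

Little-endian: lowest address holds the least-significant byte.
Reassemble most-significant byte first: FF 0D F1 F3 → 0xFF0DF1F3.
Top bit is set, so as a signed 32-bit value this is 0xFF0DF1F3 − 2^32 = -15863309.

-15863309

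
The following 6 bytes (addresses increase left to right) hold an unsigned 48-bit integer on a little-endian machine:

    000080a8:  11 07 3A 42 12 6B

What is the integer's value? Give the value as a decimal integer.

117726164682513

In little-endian order the low byte comes first in memory.
Reassemble most-significant byte first: 6B 12 42 3A 07 11 → 0x6B12423A0711.
0x6B12423A0711 = 117726164682513.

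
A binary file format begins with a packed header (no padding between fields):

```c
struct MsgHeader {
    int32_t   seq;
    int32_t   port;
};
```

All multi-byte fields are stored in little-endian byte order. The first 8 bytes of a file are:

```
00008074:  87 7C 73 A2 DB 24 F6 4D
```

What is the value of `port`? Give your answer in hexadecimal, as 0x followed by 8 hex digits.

0x4DF624DB

`port` follows `seq` (4 bytes), so it starts at byte offset 4 and occupies 4 bytes.
Bytes at offsets 4..7: DB 24 F6 4D.
In little-endian order the low byte comes first in memory.
Reassemble most-significant byte first: 4D F6 24 DB → 0x4DF624DB.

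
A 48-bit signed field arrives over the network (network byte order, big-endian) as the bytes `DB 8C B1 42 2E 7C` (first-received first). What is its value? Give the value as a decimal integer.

Big-endian: lowest address holds the most-significant byte.
The bytes are already most-significant first: 0xDB8CB1422E7C.
Top bit is set, so as a signed 48-bit value this is 0xDB8CB1422E7C − 2^48 = -40077660901764.

-40077660901764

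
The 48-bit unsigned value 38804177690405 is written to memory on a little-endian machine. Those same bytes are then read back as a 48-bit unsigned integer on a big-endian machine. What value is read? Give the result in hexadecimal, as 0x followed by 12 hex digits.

0x251F3ACD4A23

38804177690405 in 48-bit hexadecimal is 0x234ACD3A1F25.
Stored little-endian, the bytes at ascending addresses are 25 1F 3A CD 4A 23.
Read back as big-endian, the last byte is least significant, giving 0x251F3ACD4A23.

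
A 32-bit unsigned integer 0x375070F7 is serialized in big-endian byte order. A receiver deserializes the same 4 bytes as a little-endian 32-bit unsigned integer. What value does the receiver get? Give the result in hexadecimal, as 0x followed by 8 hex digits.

0xF7705037

Stored big-endian, the bytes at ascending addresses are 37 50 70 F7.
Read back as little-endian, the first byte is least significant, giving 0xF7705037.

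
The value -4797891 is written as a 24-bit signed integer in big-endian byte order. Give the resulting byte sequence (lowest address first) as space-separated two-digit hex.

Two's complement of -4797891 in 24 bits: 4797891 = 0x4935C3; invert → 0xB6CA3C; add 1 → 0xB6CA3D.
Split into bytes (most-significant first): B6 CA 3D.
Big-endian: lowest address holds the most-significant byte.
So the memory order matches the most-significant-first order: B6 CA 3D.

B6 CA 3D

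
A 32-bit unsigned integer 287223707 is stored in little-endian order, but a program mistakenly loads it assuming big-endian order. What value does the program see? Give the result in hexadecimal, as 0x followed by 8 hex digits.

287223707 in 32-bit hexadecimal is 0x111EAF9B.
Stored little-endian, the bytes at ascending addresses are 9B AF 1E 11.
Read back as big-endian, the last byte is least significant, giving 0x9BAF1E11.

0x9BAF1E11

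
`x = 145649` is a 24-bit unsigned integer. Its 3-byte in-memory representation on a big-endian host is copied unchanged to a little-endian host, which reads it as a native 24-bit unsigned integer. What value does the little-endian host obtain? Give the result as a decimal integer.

145649 in 24-bit hexadecimal is 0x0238F1.
Stored big-endian, the bytes at ascending addresses are 02 38 F1.
Read back as little-endian, the first byte is least significant, giving 0xF13802.
0xF13802 = 15808514.

15808514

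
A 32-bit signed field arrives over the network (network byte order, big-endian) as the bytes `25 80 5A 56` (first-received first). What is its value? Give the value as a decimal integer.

629168726

Big-endian: lowest address holds the most-significant byte.
The bytes are already most-significant first: 0x25805A56.
0x25805A56 = 629168726.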